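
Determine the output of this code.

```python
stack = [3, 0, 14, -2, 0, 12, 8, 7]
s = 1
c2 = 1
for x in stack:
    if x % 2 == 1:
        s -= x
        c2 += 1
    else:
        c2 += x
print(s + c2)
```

x=3: odd, s = 1-3 = -2; c2=2
x=0: not odd; c2=2
x=14: not odd; c2=16
x=-2: not odd; c2=14
x=0: not odd; c2=14
x=12: not odd; c2=26
x=8: not odd; c2=34
x=7: odd, s = (-2)-7 = -9; c2=35
s+c2 = (-9)+35 = 26

26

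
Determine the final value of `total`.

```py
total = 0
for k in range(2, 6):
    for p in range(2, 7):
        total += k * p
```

k=2,p=2: total = 0+4 = 4
k=2,p=3: total = 4+6 = 10
k=2,p=4: total = 10+8 = 18
k=2,p=5: total = 18+10 = 28
k=2,p=6: total = 28+12 = 40
k=3,p=2: total = 40+6 = 46
k=3,p=3: total = 46+9 = 55
k=3,p=4: total = 55+12 = 67
k=3,p=5: total = 67+15 = 82
k=3,p=6: total = 82+18 = 100
k=4,p=2: total = 100+8 = 108
k=4,p=3: total = 108+12 = 120
k=4,p=4: total = 120+16 = 136
k=4,p=5: total = 136+20 = 156
k=4,p=6: total = 156+24 = 180
k=5,p=2: total = 180+10 = 190
k=5,p=3: total = 190+15 = 205
k=5,p=4: total = 205+20 = 225
k=5,p=5: total = 225+25 = 250
k=5,p=6: total = 250+30 = 280

280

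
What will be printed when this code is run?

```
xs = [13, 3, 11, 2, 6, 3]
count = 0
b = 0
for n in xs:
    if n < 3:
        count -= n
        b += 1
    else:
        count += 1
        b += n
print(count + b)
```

n=13: not <3, count = 0+1 = 1; b=13
n=3: not <3, count = 1+1 = 2; b=16
n=11: not <3, count = 2+1 = 3; b=27
n=2: <3, count = 3-2 = 1; b=28
n=6: not <3, count = 1+1 = 2; b=34
n=3: not <3, count = 2+1 = 3; b=37
count+b = 3+37 = 40

40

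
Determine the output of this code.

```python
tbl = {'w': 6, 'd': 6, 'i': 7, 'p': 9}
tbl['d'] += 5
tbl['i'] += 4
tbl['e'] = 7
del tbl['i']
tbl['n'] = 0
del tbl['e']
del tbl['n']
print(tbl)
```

tbl['d'] = 6+5 = 11 → {'w': 6, 'd': 11, 'i': 7, 'p': 9}
tbl['i'] = 7+4 = 11 → {'w': 6, 'd': 11, 'i': 11, 'p': 9}
tbl['e'] = 7 → {'w': 6, 'd': 11, 'i': 11, 'p': 9, 'e': 7}
del 'i' → {'w': 6, 'd': 11, 'p': 9, 'e': 7}
tbl['n'] = 0 → {'w': 6, 'd': 11, 'p': 9, 'e': 7, 'n': 0}
del 'e' → {'w': 6, 'd': 11, 'p': 9, 'n': 0}
del 'n' → {'w': 6, 'd': 11, 'p': 9}

{'w': 6, 'd': 11, 'p': 9}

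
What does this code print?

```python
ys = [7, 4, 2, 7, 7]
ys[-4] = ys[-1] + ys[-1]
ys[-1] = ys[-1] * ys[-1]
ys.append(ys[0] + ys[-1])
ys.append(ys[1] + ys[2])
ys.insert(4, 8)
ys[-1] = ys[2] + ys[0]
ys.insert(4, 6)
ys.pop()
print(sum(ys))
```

149

ys[-4] = ys[-1]+ys[-1] = 7+7 = 14 → [7, 14, 2, 7, 7]
ys[-1] = ys[-1]*ys[-1] = 7*7 = 49 → [7, 14, 2, 7, 49]
append ys[0]+ys[-1] = 7+49 = 56 → [7, 14, 2, 7, 49, 56]
append ys[1]+ys[2] = 14+2 = 16 → [7, 14, 2, 7, 49, 56, 16]
insert 8 at 4 → [7, 14, 2, 7, 8, 49, 56, 16]
ys[-1] = ys[2]+ys[0] = 2+7 = 9 → [7, 14, 2, 7, 8, 49, 56, 9]
insert 6 at 4 → [7, 14, 2, 7, 6, 8, 49, 56, 9]
pop() removes 9 → [7, 14, 2, 7, 6, 8, 49, 56]
sum = 149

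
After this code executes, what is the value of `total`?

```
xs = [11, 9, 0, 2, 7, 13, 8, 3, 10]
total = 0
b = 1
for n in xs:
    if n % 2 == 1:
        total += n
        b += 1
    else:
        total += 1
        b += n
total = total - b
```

21

n=11: odd, total = 0+11 = 11; b=2
n=9: odd, total = 11+9 = 20; b=3
n=0: not odd, total = 20+1 = 21; b=3
n=2: not odd, total = 21+1 = 22; b=5
n=7: odd, total = 22+7 = 29; b=6
n=13: odd, total = 29+13 = 42; b=7
n=8: not odd, total = 42+1 = 43; b=15
n=3: odd, total = 43+3 = 46; b=16
n=10: not odd, total = 46+1 = 47; b=26
total-b = 47-26 = 21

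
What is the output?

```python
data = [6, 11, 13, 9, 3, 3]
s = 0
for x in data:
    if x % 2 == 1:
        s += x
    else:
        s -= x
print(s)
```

x=6: not odd, s = 0-6 = -6
x=11: odd, s = (-6)+11 = 5
x=13: odd, s = 5+13 = 18
x=9: odd, s = 18+9 = 27
x=3: odd, s = 27+3 = 30
x=3: odd, s = 30+3 = 33

33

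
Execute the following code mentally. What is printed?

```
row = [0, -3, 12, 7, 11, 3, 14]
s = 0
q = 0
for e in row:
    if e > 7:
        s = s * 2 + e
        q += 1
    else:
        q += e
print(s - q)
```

74

e=0: not >7; q=0
e=-3: not >7; q=-3
e=12: >7, s = 0*2+12 = 12; q=-2
e=7: not >7; q=5
e=11: >7, s = 12*2+11 = 35; q=6
e=3: not >7; q=9
e=14: >7, s = 35*2+14 = 84; q=10
s-q = 84-10 = 74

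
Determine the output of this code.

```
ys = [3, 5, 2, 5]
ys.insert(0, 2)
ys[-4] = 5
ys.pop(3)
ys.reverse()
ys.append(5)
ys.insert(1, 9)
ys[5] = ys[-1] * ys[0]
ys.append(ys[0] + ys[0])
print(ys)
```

insert 2 at 0 → [2, 3, 5, 2, 5]
ys[-4] = 5 → [2, 5, 5, 2, 5]
pop(3) removes 2 → [2, 5, 5, 5]
reverse → [5, 5, 5, 2]
append 5 → [5, 5, 5, 2, 5]
insert 9 at 1 → [5, 9, 5, 5, 2, 5]
ys[5] = ys[-1]*ys[0] = 5*5 = 25 → [5, 9, 5, 5, 2, 25]
append ys[0]+ys[0] = 5+5 = 10 → [5, 9, 5, 5, 2, 25, 10]

[5, 9, 5, 5, 2, 25, 10]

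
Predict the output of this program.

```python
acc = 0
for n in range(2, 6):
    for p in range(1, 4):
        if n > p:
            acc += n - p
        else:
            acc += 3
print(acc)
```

n=2,p=1: 2>1, acc = 0+1 = 1
n=2,p=2: not 2>2, acc = 1+3 = 4
n=2,p=3: not 2>3, acc = 4+3 = 7
n=3,p=1: 3>1, acc = 7+2 = 9
n=3,p=2: 3>2, acc = 9+1 = 10
n=3,p=3: not 3>3, acc = 10+3 = 13
n=4,p=1: 4>1, acc = 13+3 = 16
n=4,p=2: 4>2, acc = 16+2 = 18
n=4,p=3: 4>3, acc = 18+1 = 19
n=5,p=1: 5>1, acc = 19+4 = 23
n=5,p=2: 5>2, acc = 23+3 = 26
n=5,p=3: 5>3, acc = 26+2 = 28

28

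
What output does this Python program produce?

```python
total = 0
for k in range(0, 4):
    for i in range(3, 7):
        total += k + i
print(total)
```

k=0,i=3: total = 0+3 = 3
k=0,i=4: total = 3+4 = 7
k=0,i=5: total = 7+5 = 12
k=0,i=6: total = 12+6 = 18
k=1,i=3: total = 18+4 = 22
k=1,i=4: total = 22+5 = 27
k=1,i=5: total = 27+6 = 33
k=1,i=6: total = 33+7 = 40
k=2,i=3: total = 40+5 = 45
k=2,i=4: total = 45+6 = 51
k=2,i=5: total = 51+7 = 58
k=2,i=6: total = 58+8 = 66
k=3,i=3: total = 66+6 = 72
k=3,i=4: total = 72+7 = 79
k=3,i=5: total = 79+8 = 87
k=3,i=6: total = 87+9 = 96

96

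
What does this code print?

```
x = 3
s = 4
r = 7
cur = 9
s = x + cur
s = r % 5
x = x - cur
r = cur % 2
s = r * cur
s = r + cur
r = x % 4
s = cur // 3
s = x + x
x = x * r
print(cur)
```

9

s = 3+9 = 12
s = 7%5 = 2
x = 3-9 = -6
r = 9%2 = 1
s = 1*9 = 9
s = 1+9 = 10
r = (-6)%4 = 2
s = 9//3 = 3
s = (-6)+(-6) = -12
x = (-6)*2 = -12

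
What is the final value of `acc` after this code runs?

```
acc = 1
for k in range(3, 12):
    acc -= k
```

k=3: acc = 1-3 = -2
k=4: acc = (-2)-4 = -6
k=5: acc = (-6)-5 = -11
k=6: acc = (-11)-6 = -17
k=7: acc = (-17)-7 = -24
k=8: acc = (-24)-8 = -32
k=9: acc = (-32)-9 = -41
k=10: acc = (-41)-10 = -51
k=11: acc = (-51)-11 = -62

-62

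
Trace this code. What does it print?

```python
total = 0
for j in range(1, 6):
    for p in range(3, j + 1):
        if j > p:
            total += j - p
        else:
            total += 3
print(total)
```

13

j=3,p=3: not 3>3, total = 0+3 = 3
j=4,p=3: 4>3, total = 3+1 = 4
j=4,p=4: not 4>4, total = 4+3 = 7
j=5,p=3: 5>3, total = 7+2 = 9
j=5,p=4: 5>4, total = 9+1 = 10
j=5,p=5: not 5>5, total = 10+3 = 13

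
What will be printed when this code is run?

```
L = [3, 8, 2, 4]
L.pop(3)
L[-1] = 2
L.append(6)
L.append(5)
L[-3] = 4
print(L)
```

[3, 8, 4, 6, 5]

pop(3) removes 4 → [3, 8, 2]
L[-1] = 2 → [3, 8, 2]
append 6 → [3, 8, 2, 6]
append 5 → [3, 8, 2, 6, 5]
L[-3] = 4 → [3, 8, 4, 6, 5]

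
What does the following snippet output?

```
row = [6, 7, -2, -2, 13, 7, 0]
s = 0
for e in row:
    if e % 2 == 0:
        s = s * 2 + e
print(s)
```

36

e=6: even, s = 0*2+6 = 6
e=7: not even
e=-2: even, s = 6*2+(-2) = 10
e=-2: even, s = 10*2+(-2) = 18
e=13: not even
e=7: not even
e=0: even, s = 18*2+0 = 36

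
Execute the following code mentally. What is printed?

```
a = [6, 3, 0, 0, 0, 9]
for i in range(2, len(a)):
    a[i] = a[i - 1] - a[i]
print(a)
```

i=2: a[2] = 3-0 = 3 → [6, 3, 3, 0, 0, 9]
i=3: a[3] = 3-0 = 3 → [6, 3, 3, 3, 0, 9]
i=4: a[4] = 3-0 = 3 → [6, 3, 3, 3, 3, 9]
i=5: a[5] = 3-9 = -6 → [6, 3, 3, 3, 3, -6]

[6, 3, 3, 3, 3, -6]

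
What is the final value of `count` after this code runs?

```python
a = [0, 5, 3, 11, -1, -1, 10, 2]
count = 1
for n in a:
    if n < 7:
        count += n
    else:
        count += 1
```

n=0: <7, count = 1+0 = 1
n=5: <7, count = 1+5 = 6
n=3: <7, count = 6+3 = 9
n=11: not <7, count = 9+1 = 10
n=-1: <7, count = 10+(-1) = 9
n=-1: <7, count = 9+(-1) = 8
n=10: not <7, count = 8+1 = 9
n=2: <7, count = 9+2 = 11

11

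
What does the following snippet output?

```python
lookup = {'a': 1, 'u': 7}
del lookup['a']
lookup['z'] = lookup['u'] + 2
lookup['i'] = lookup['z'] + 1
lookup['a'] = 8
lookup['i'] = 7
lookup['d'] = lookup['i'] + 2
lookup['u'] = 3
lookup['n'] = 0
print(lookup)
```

del 'a' → {'u': 7}
lookup['z'] = lookup['u']+2 = 9 → {'u': 7, 'z': 9}
lookup['i'] = lookup['z']+1 = 10 → {'u': 7, 'z': 9, 'i': 10}
lookup['a'] = 8 → {'u': 7, 'z': 9, 'i': 10, 'a': 8}
lookup['i'] = 7 → {'u': 7, 'z': 9, 'i': 7, 'a': 8}
lookup['d'] = lookup['i']+2 = 9 → {'u': 7, 'z': 9, 'i': 7, 'a': 8, 'd': 9}
lookup['u'] = 3 → {'u': 3, 'z': 9, 'i': 7, 'a': 8, 'd': 9}
lookup['n'] = 0 → {'u': 3, 'z': 9, 'i': 7, 'a': 8, 'd': 9, 'n': 0}

{'u': 3, 'z': 9, 'i': 7, 'a': 8, 'd': 9, 'n': 0}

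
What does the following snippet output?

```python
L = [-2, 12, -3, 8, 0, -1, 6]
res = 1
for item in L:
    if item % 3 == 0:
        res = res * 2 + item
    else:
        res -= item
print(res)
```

108

item=-2: not %3==0, res = 1-(-2) = 3
item=12: %3==0, res = 3*2+12 = 18
item=-3: %3==0, res = 18*2+(-3) = 33
item=8: not %3==0, res = 33-8 = 25
item=0: %3==0, res = 25*2+0 = 50
item=-1: not %3==0, res = 50-(-1) = 51
item=6: %3==0, res = 51*2+6 = 108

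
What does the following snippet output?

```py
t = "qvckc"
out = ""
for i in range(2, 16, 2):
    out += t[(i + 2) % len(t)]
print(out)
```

cvkqccv

i=2: add t[4]='c' → 'c'
i=4: add t[1]='v' → 'cv'
i=6: add t[3]='k' → 'cvk'
i=8: add t[0]='q' → 'cvkq'
i=10: add t[2]='c' → 'cvkqc'
i=12: add t[4]='c' → 'cvkqcc'
i=14: add t[1]='v' → 'cvkqccv'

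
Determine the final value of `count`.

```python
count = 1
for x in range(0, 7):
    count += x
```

22

x=0: count = 1+0 = 1
x=1: count = 1+1 = 2
x=2: count = 2+2 = 4
x=3: count = 4+3 = 7
x=4: count = 7+4 = 11
x=5: count = 11+5 = 16
x=6: count = 16+6 = 22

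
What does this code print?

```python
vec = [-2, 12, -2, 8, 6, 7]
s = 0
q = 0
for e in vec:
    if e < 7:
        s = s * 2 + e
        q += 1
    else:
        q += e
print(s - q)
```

e=-2: <7, s = 0*2+(-2) = -2; q=1
e=12: not <7; q=13
e=-2: <7, s = (-2)*2+(-2) = -6; q=14
e=8: not <7; q=22
e=6: <7, s = (-6)*2+6 = -6; q=23
e=7: not <7; q=30
s-q = (-6)-30 = -36

-36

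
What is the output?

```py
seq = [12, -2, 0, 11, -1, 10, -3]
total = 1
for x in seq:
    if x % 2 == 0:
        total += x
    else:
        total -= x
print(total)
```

x=12: even, total = 1+12 = 13
x=-2: even, total = 13+(-2) = 11
x=0: even, total = 11+0 = 11
x=11: not even, total = 11-11 = 0
x=-1: not even, total = 0-(-1) = 1
x=10: even, total = 1+10 = 11
x=-3: not even, total = 11-(-3) = 14

14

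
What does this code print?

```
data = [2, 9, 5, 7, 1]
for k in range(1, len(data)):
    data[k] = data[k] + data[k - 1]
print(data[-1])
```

k=1: data[1] = 9+2 = 11 → [2, 11, 5, 7, 1]
k=2: data[2] = 5+11 = 16 → [2, 11, 16, 7, 1]
k=3: data[3] = 7+16 = 23 → [2, 11, 16, 23, 1]
k=4: data[4] = 1+23 = 24 → [2, 11, 16, 23, 24]

24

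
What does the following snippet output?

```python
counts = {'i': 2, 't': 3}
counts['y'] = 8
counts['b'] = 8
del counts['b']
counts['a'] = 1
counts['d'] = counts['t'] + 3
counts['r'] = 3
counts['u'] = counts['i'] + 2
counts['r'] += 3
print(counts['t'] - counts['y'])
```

counts['y'] = 8 → {'i': 2, 't': 3, 'y': 8}
counts['b'] = 8 → {'i': 2, 't': 3, 'y': 8, 'b': 8}
del 'b' → {'i': 2, 't': 3, 'y': 8}
counts['a'] = 1 → {'i': 2, 't': 3, 'y': 8, 'a': 1}
counts['d'] = counts['t']+3 = 6 → {'i': 2, 't': 3, 'y': 8, 'a': 1, 'd': 6}
counts['r'] = 3 → {'i': 2, 't': 3, 'y': 8, 'a': 1, 'd': 6, 'r': 3}
counts['u'] = counts['i']+2 = 4 → {'i': 2, 't': 3, 'y': 8, 'a': 1, 'd': 6, 'r': 3, 'u': 4}
counts['r'] = 3+3 = 6 → {'i': 2, 't': 3, 'y': 8, 'a': 1, 'd': 6, 'r': 6, 'u': 4}
counts['t']-counts['y'] = 3-8 = -5

-5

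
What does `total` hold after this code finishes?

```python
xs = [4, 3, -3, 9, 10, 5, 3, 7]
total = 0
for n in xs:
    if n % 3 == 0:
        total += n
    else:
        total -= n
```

-14

n=4: not %3==0, total = 0-4 = -4
n=3: %3==0, total = (-4)+3 = -1
n=-3: %3==0, total = (-1)+(-3) = -4
n=9: %3==0, total = (-4)+9 = 5
n=10: not %3==0, total = 5-10 = -5
n=5: not %3==0, total = (-5)-5 = -10
n=3: %3==0, total = (-10)+3 = -7
n=7: not %3==0, total = (-7)-7 = -14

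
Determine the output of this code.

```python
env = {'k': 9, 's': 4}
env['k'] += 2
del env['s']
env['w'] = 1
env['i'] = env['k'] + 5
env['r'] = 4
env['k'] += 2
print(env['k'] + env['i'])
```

29

env['k'] = 9+2 = 11 → {'k': 11, 's': 4}
del 's' → {'k': 11}
env['w'] = 1 → {'k': 11, 'w': 1}
env['i'] = env['k']+5 = 16 → {'k': 11, 'w': 1, 'i': 16}
env['r'] = 4 → {'k': 11, 'w': 1, 'i': 16, 'r': 4}
env['k'] = 11+2 = 13 → {'k': 13, 'w': 1, 'i': 16, 'r': 4}
env['k']+env['i'] = 13+16 = 29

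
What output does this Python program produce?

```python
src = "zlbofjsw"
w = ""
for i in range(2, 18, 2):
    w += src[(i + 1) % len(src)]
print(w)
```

ojwlojwl

i=2: add src[3]='o' → 'o'
i=4: add src[5]='j' → 'oj'
i=6: add src[7]='w' → 'ojw'
i=8: add src[1]='l' → 'ojwl'
i=10: add src[3]='o' → 'ojwlo'
i=12: add src[5]='j' → 'ojwloj'
i=14: add src[7]='w' → 'ojwlojw'
i=16: add src[1]='l' → 'ojwlojwl'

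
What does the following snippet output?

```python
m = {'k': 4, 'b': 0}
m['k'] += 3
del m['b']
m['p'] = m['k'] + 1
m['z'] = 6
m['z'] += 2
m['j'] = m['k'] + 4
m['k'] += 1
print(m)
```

m['k'] = 4+3 = 7 → {'k': 7, 'b': 0}
del 'b' → {'k': 7}
m['p'] = m['k']+1 = 8 → {'k': 7, 'p': 8}
m['z'] = 6 → {'k': 7, 'p': 8, 'z': 6}
m['z'] = 6+2 = 8 → {'k': 7, 'p': 8, 'z': 8}
m['j'] = m['k']+4 = 11 → {'k': 7, 'p': 8, 'z': 8, 'j': 11}
m['k'] = 7+1 = 8 → {'k': 8, 'p': 8, 'z': 8, 'j': 11}

{'k': 8, 'p': 8, 'z': 8, 'j': 11}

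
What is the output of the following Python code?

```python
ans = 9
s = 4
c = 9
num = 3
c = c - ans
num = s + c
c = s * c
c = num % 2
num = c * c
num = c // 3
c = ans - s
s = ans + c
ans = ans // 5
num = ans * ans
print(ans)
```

1

c = 9-9 = 0
num = 4+0 = 4
c = 4*0 = 0
c = 4%2 = 0
num = 0*0 = 0
num = 0//3 = 0
c = 9-4 = 5
s = 9+5 = 14
ans = 9//5 = 1
num = 1*1 = 1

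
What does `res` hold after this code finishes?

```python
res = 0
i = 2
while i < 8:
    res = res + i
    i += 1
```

i=2: res = 0+2 = 2
i=3: res = 2+3 = 5
i=4: res = 5+4 = 9
i=5: res = 9+5 = 14
i=6: res = 14+6 = 20
i=7: res = 20+7 = 27

27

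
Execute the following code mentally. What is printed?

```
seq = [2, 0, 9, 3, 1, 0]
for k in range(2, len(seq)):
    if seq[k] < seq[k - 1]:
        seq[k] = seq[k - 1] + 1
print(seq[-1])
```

k=2: 9>=0, unchanged → [2, 0, 9, 3, 1, 0]
k=3: 3<9, seq[3] = 9+1 = 10 → [2, 0, 9, 10, 1, 0]
k=4: 1<10, seq[4] = 10+1 = 11 → [2, 0, 9, 10, 11, 0]
k=5: 0<11, seq[5] = 11+1 = 12 → [2, 0, 9, 10, 11, 12]

12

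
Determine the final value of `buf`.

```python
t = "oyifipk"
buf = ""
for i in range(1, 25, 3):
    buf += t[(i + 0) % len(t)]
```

'yiofkipy'

i=1: add t[1]='y' → 'y'
i=4: add t[4]='i' → 'yi'
i=7: add t[0]='o' → 'yio'
i=10: add t[3]='f' → 'yiof'
i=13: add t[6]='k' → 'yiofk'
i=16: add t[2]='i' → 'yiofki'
i=19: add t[5]='p' → 'yiofkip'
i=22: add t[1]='y' → 'yiofkipy'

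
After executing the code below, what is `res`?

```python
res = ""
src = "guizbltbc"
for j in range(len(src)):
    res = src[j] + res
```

'cbtlbziug'

j=0: prepend 'g' → 'g'
j=1: prepend 'u' → 'ug'
j=2: prepend 'i' → 'iug'
j=3: prepend 'z' → 'ziug'
j=4: prepend 'b' → 'bziug'
j=5: prepend 'l' → 'lbziug'
j=6: prepend 't' → 'tlbziug'
j=7: prepend 'b' → 'btlbziug'
j=8: prepend 'c' → 'cbtlbziug'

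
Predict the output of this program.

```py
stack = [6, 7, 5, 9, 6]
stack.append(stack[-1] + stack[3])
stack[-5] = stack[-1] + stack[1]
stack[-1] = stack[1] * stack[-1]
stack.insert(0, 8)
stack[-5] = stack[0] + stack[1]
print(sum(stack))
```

append stack[-1]+stack[3] = 6+9 = 15 → [6, 7, 5, 9, 6, 15]
stack[-5] = stack[-1]+stack[1] = 15+7 = 22 → [6, 22, 5, 9, 6, 15]
stack[-1] = stack[1]*stack[-1] = 22*15 = 330 → [6, 22, 5, 9, 6, 330]
insert 8 at 0 → [8, 6, 22, 5, 9, 6, 330]
stack[-5] = stack[0]+stack[1] = 8+6 = 14 → [8, 6, 14, 5, 9, 6, 330]
sum = 378

378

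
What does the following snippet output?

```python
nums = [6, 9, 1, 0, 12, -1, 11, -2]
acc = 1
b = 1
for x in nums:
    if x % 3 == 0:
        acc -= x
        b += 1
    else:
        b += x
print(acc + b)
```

x=6: %3==0, acc = 1-6 = -5; b=2
x=9: %3==0, acc = (-5)-9 = -14; b=3
x=1: not %3==0; b=4
x=0: %3==0, acc = (-14)-0 = -14; b=5
x=12: %3==0, acc = (-14)-12 = -26; b=6
x=-1: not %3==0; b=5
x=11: not %3==0; b=16
x=-2: not %3==0; b=14
acc+b = (-26)+14 = -12

-12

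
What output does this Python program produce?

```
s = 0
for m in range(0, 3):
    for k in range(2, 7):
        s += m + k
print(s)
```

m=0,k=2: s = 0+2 = 2
m=0,k=3: s = 2+3 = 5
m=0,k=4: s = 5+4 = 9
m=0,k=5: s = 9+5 = 14
m=0,k=6: s = 14+6 = 20
m=1,k=2: s = 20+3 = 23
m=1,k=3: s = 23+4 = 27
m=1,k=4: s = 27+5 = 32
m=1,k=5: s = 32+6 = 38
m=1,k=6: s = 38+7 = 45
m=2,k=2: s = 45+4 = 49
m=2,k=3: s = 49+5 = 54
m=2,k=4: s = 54+6 = 60
m=2,k=5: s = 60+7 = 67
m=2,k=6: s = 67+8 = 75

75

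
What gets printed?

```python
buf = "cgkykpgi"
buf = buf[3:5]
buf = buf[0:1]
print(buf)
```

slice [3:5] → 'yk'
slice [0:1] → 'y'

y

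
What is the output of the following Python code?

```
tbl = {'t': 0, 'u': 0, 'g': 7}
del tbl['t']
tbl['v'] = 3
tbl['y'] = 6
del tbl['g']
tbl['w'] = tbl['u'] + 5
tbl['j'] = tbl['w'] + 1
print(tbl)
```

del 't' → {'u': 0, 'g': 7}
tbl['v'] = 3 → {'u': 0, 'g': 7, 'v': 3}
tbl['y'] = 6 → {'u': 0, 'g': 7, 'v': 3, 'y': 6}
del 'g' → {'u': 0, 'v': 3, 'y': 6}
tbl['w'] = tbl['u']+5 = 5 → {'u': 0, 'v': 3, 'y': 6, 'w': 5}
tbl['j'] = tbl['w']+1 = 6 → {'u': 0, 'v': 3, 'y': 6, 'w': 5, 'j': 6}

{'u': 0, 'v': 3, 'y': 6, 'w': 5, 'j': 6}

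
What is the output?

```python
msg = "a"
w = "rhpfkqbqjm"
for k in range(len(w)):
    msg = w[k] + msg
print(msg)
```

k=0: prepend 'r' → 'ra'
k=1: prepend 'h' → 'hra'
k=2: prepend 'p' → 'phra'
k=3: prepend 'f' → 'fphra'
k=4: prepend 'k' → 'kfphra'
k=5: prepend 'q' → 'qkfphra'
k=6: prepend 'b' → 'bqkfphra'
k=7: prepend 'q' → 'qbqkfphra'
k=8: prepend 'j' → 'jqbqkfphra'
k=9: prepend 'm' → 'mjqbqkfphra'

mjqbqkfphra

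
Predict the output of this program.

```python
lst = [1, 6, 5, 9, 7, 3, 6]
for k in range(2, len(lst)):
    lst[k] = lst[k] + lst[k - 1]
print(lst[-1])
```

36

k=2: lst[2] = 5+6 = 11 → [1, 6, 11, 9, 7, 3, 6]
k=3: lst[3] = 9+11 = 20 → [1, 6, 11, 20, 7, 3, 6]
k=4: lst[4] = 7+20 = 27 → [1, 6, 11, 20, 27, 3, 6]
k=5: lst[5] = 3+27 = 30 → [1, 6, 11, 20, 27, 30, 6]
k=6: lst[6] = 6+30 = 36 → [1, 6, 11, 20, 27, 30, 36]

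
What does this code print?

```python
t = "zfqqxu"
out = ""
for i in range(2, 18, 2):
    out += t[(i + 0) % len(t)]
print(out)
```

i=2: add t[2]='q' → 'q'
i=4: add t[4]='x' → 'qx'
i=6: add t[0]='z' → 'qxz'
i=8: add t[2]='q' → 'qxzq'
i=10: add t[4]='x' → 'qxzqx'
i=12: add t[0]='z' → 'qxzqxz'
i=14: add t[2]='q' → 'qxzqxzq'
i=16: add t[4]='x' → 'qxzqxzqx'

qxzqxzqx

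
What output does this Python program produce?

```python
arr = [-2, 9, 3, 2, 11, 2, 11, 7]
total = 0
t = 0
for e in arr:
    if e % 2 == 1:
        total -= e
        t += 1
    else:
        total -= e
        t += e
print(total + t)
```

-36

e=-2: not odd, total = 0-(-2) = 2; t=-2
e=9: odd, total = 2-9 = -7; t=-1
e=3: odd, total = (-7)-3 = -10; t=0
e=2: not odd, total = (-10)-2 = -12; t=2
e=11: odd, total = (-12)-11 = -23; t=3
e=2: not odd, total = (-23)-2 = -25; t=5
e=11: odd, total = (-25)-11 = -36; t=6
e=7: odd, total = (-36)-7 = -43; t=7
total+t = (-43)+7 = -36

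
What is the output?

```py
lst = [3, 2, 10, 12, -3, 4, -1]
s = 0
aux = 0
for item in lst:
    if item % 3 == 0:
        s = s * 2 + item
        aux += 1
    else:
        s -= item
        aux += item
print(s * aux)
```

item=3: %3==0, s = 0*2+3 = 3; aux=1
item=2: not %3==0, s = 3-2 = 1; aux=3
item=10: not %3==0, s = 1-10 = -9; aux=13
item=12: %3==0, s = (-9)*2+12 = -6; aux=14
item=-3: %3==0, s = (-6)*2+(-3) = -15; aux=15
item=4: not %3==0, s = (-15)-4 = -19; aux=19
item=-1: not %3==0, s = (-19)-(-1) = -18; aux=18
s*aux = (-18)*18 = -324

-324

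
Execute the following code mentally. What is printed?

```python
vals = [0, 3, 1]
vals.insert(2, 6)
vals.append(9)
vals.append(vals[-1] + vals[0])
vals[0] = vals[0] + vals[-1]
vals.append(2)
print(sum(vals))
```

insert 6 at 2 → [0, 3, 6, 1]
append 9 → [0, 3, 6, 1, 9]
append vals[-1]+vals[0] = 9+0 = 9 → [0, 3, 6, 1, 9, 9]
vals[0] = vals[0]+vals[-1] = 0+9 = 9 → [9, 3, 6, 1, 9, 9]
append 2 → [9, 3, 6, 1, 9, 9, 2]
sum = 39

39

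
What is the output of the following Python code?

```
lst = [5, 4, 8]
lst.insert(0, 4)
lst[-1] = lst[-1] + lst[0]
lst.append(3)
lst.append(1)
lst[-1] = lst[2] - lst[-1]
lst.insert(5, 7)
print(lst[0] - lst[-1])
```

1

insert 4 at 0 → [4, 5, 4, 8]
lst[-1] = lst[-1]+lst[0] = 8+4 = 12 → [4, 5, 4, 12]
append 3 → [4, 5, 4, 12, 3]
append 1 → [4, 5, 4, 12, 3, 1]
lst[-1] = lst[2]-lst[-1] = 4-1 = 3 → [4, 5, 4, 12, 3, 3]
insert 7 at 5 → [4, 5, 4, 12, 3, 7, 3]
lst[0]-lst[-1] = 4-3 = 1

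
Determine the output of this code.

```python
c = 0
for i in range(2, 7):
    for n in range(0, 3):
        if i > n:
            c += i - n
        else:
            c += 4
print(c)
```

i=2,n=0: 2>0, c = 0+2 = 2
i=2,n=1: 2>1, c = 2+1 = 3
i=2,n=2: not 2>2, c = 3+4 = 7
i=3,n=0: 3>0, c = 7+3 = 10
i=3,n=1: 3>1, c = 10+2 = 12
i=3,n=2: 3>2, c = 12+1 = 13
i=4,n=0: 4>0, c = 13+4 = 17
i=4,n=1: 4>1, c = 17+3 = 20
i=4,n=2: 4>2, c = 20+2 = 22
i=5,n=0: 5>0, c = 22+5 = 27
i=5,n=1: 5>1, c = 27+4 = 31
i=5,n=2: 5>2, c = 31+3 = 34
i=6,n=0: 6>0, c = 34+6 = 40
i=6,n=1: 6>1, c = 40+5 = 45
i=6,n=2: 6>2, c = 45+4 = 49

49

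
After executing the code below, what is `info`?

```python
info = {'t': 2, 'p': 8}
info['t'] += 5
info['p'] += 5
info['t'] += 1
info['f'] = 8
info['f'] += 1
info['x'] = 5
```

{'t': 8, 'p': 13, 'f': 9, 'x': 5}

info['t'] = 2+5 = 7 → {'t': 7, 'p': 8}
info['p'] = 8+5 = 13 → {'t': 7, 'p': 13}
info['t'] = 7+1 = 8 → {'t': 8, 'p': 13}
info['f'] = 8 → {'t': 8, 'p': 13, 'f': 8}
info['f'] = 8+1 = 9 → {'t': 8, 'p': 13, 'f': 9}
info['x'] = 5 → {'t': 8, 'p': 13, 'f': 9, 'x': 5}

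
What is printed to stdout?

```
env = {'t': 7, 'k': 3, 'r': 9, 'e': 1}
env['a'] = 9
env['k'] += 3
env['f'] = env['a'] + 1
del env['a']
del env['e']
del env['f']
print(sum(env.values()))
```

22

env['a'] = 9 → {'t': 7, 'k': 3, 'r': 9, 'e': 1, 'a': 9}
env['k'] = 3+3 = 6 → {'t': 7, 'k': 6, 'r': 9, 'e': 1, 'a': 9}
env['f'] = env['a']+1 = 10 → {'t': 7, 'k': 6, 'r': 9, 'e': 1, 'a': 9, 'f': 10}
del 'a' → {'t': 7, 'k': 6, 'r': 9, 'e': 1, 'f': 10}
del 'e' → {'t': 7, 'k': 6, 'r': 9, 'f': 10}
del 'f' → {'t': 7, 'k': 6, 'r': 9}
sum of values = 22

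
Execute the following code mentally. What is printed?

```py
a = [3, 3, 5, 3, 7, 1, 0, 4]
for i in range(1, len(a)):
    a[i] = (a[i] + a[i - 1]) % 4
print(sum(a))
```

i=1: a[1] = (3+3)%4 = 2 → [3, 2, 5, 3, 7, 1, 0, 4]
i=2: a[2] = (5+2)%4 = 3 → [3, 2, 3, 3, 7, 1, 0, 4]
i=3: a[3] = (3+3)%4 = 2 → [3, 2, 3, 2, 7, 1, 0, 4]
i=4: a[4] = (7+2)%4 = 1 → [3, 2, 3, 2, 1, 1, 0, 4]
i=5: a[5] = (1+1)%4 = 2 → [3, 2, 3, 2, 1, 2, 0, 4]
i=6: a[6] = (0+2)%4 = 2 → [3, 2, 3, 2, 1, 2, 2, 4]
i=7: a[7] = (4+2)%4 = 2 → [3, 2, 3, 2, 1, 2, 2, 2]
sum = 17

17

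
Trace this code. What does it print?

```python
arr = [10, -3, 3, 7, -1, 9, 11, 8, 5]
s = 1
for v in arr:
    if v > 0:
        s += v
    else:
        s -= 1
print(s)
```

v=10: >0, s = 1+10 = 11
v=-3: not >0, s = 11-1 = 10
v=3: >0, s = 10+3 = 13
v=7: >0, s = 13+7 = 20
v=-1: not >0, s = 20-1 = 19
v=9: >0, s = 19+9 = 28
v=11: >0, s = 28+11 = 39
v=8: >0, s = 39+8 = 47
v=5: >0, s = 47+5 = 52

52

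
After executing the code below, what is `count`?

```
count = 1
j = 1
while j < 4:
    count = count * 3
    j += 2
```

j=1: count = 1*3 = 3
j=3: count = 3*3 = 9

9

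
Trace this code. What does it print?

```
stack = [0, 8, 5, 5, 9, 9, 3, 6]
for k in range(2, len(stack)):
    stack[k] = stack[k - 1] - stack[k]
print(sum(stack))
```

-74

k=2: stack[2] = 8-5 = 3 → [0, 8, 3, 5, 9, 9, 3, 6]
k=3: stack[3] = 3-5 = -2 → [0, 8, 3, -2, 9, 9, 3, 6]
k=4: stack[4] = (-2)-9 = -11 → [0, 8, 3, -2, -11, 9, 3, 6]
k=5: stack[5] = (-11)-9 = -20 → [0, 8, 3, -2, -11, -20, 3, 6]
k=6: stack[6] = (-20)-3 = -23 → [0, 8, 3, -2, -11, -20, -23, 6]
k=7: stack[7] = (-23)-6 = -29 → [0, 8, 3, -2, -11, -20, -23, -29]
sum = -74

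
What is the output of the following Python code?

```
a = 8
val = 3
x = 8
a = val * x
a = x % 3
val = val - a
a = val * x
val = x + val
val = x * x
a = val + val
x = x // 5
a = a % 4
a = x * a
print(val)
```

64

a = 3*8 = 24
a = 8%3 = 2
val = 3-2 = 1
a = 1*8 = 8
val = 8+1 = 9
val = 8*8 = 64
a = 64+64 = 128
x = 8//5 = 1
a = 128%4 = 0
a = 1*0 = 0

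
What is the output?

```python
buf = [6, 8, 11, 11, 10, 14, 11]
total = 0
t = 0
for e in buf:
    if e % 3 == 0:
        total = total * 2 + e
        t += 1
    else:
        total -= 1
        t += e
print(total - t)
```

e=6: %3==0, total = 0*2+6 = 6; t=1
e=8: not %3==0, total = 6-1 = 5; t=9
e=11: not %3==0, total = 5-1 = 4; t=20
e=11: not %3==0, total = 4-1 = 3; t=31
e=10: not %3==0, total = 3-1 = 2; t=41
e=14: not %3==0, total = 2-1 = 1; t=55
e=11: not %3==0, total = 1-1 = 0; t=66
total-t = 0-66 = -66

-66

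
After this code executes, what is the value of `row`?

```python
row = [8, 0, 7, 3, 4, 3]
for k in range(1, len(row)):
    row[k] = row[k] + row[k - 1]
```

[8, 8, 15, 18, 22, 25]

k=1: row[1] = 0+8 = 8 → [8, 8, 7, 3, 4, 3]
k=2: row[2] = 7+8 = 15 → [8, 8, 15, 3, 4, 3]
k=3: row[3] = 3+15 = 18 → [8, 8, 15, 18, 4, 3]
k=4: row[4] = 4+18 = 22 → [8, 8, 15, 18, 22, 3]
k=5: row[5] = 3+22 = 25 → [8, 8, 15, 18, 22, 25]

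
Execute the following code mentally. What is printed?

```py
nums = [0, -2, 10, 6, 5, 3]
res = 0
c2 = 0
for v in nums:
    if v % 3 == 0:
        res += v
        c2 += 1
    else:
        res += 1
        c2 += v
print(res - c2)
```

-4

v=0: %3==0, res = 0+0 = 0; c2=1
v=-2: not %3==0, res = 0+1 = 1; c2=-1
v=10: not %3==0, res = 1+1 = 2; c2=9
v=6: %3==0, res = 2+6 = 8; c2=10
v=5: not %3==0, res = 8+1 = 9; c2=15
v=3: %3==0, res = 9+3 = 12; c2=16
res-c2 = 12-16 = -4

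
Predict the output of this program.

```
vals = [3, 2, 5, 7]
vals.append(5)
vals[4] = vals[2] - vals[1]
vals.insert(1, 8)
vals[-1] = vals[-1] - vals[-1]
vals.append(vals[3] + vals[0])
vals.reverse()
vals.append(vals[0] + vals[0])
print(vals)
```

append 5 → [3, 2, 5, 7, 5]
vals[4] = vals[2]-vals[1] = 5-2 = 3 → [3, 2, 5, 7, 3]
insert 8 at 1 → [3, 8, 2, 5, 7, 3]
vals[-1] = vals[-1]-vals[-1] = 3-3 = 0 → [3, 8, 2, 5, 7, 0]
append vals[3]+vals[0] = 5+3 = 8 → [3, 8, 2, 5, 7, 0, 8]
reverse → [8, 0, 7, 5, 2, 8, 3]
append vals[0]+vals[0] = 8+8 = 16 → [8, 0, 7, 5, 2, 8, 3, 16]

[8, 0, 7, 5, 2, 8, 3, 16]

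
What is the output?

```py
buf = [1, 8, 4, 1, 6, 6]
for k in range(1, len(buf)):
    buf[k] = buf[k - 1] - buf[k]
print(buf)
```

[1, -7, -11, -12, -18, -24]

k=1: buf[1] = 1-8 = -7 → [1, -7, 4, 1, 6, 6]
k=2: buf[2] = (-7)-4 = -11 → [1, -7, -11, 1, 6, 6]
k=3: buf[3] = (-11)-1 = -12 → [1, -7, -11, -12, 6, 6]
k=4: buf[4] = (-12)-6 = -18 → [1, -7, -11, -12, -18, 6]
k=5: buf[5] = (-18)-6 = -24 → [1, -7, -11, -12, -18, -24]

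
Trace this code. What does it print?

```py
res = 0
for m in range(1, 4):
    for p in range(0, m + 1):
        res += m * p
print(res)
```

25

m=1,p=0: res = 0+0 = 0
m=1,p=1: res = 0+1 = 1
m=2,p=0: res = 1+0 = 1
m=2,p=1: res = 1+2 = 3
m=2,p=2: res = 3+4 = 7
m=3,p=0: res = 7+0 = 7
m=3,p=1: res = 7+3 = 10
m=3,p=2: res = 10+6 = 16
m=3,p=3: res = 16+9 = 25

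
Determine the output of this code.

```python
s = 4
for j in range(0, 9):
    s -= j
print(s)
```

-32

j=0: s = 4-0 = 4
j=1: s = 4-1 = 3
j=2: s = 3-2 = 1
j=3: s = 1-3 = -2
j=4: s = (-2)-4 = -6
j=5: s = (-6)-5 = -11
j=6: s = (-11)-6 = -17
j=7: s = (-17)-7 = -24
j=8: s = (-24)-8 = -32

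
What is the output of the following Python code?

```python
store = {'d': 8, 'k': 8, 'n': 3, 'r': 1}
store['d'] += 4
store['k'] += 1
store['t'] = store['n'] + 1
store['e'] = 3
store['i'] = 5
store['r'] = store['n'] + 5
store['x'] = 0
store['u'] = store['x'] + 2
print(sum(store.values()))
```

46

store['d'] = 8+4 = 12 → {'d': 12, 'k': 8, 'n': 3, 'r': 1}
store['k'] = 8+1 = 9 → {'d': 12, 'k': 9, 'n': 3, 'r': 1}
store['t'] = store['n']+1 = 4 → {'d': 12, 'k': 9, 'n': 3, 'r': 1, 't': 4}
store['e'] = 3 → {'d': 12, 'k': 9, 'n': 3, 'r': 1, 't': 4, 'e': 3}
store['i'] = 5 → {'d': 12, 'k': 9, 'n': 3, 'r': 1, 't': 4, 'e': 3, 'i': 5}
store['r'] = store['n']+5 = 8 → {'d': 12, 'k': 9, 'n': 3, 'r': 8, 't': 4, 'e': 3, 'i': 5}
store['x'] = 0 → {'d': 12, 'k': 9, 'n': 3, 'r': 8, 't': 4, 'e': 3, 'i': 5, 'x': 0}
store['u'] = store['x']+2 = 2 → {'d': 12, 'k': 9, 'n': 3, 'r': 8, 't': 4, 'e': 3, 'i': 5, 'x': 0, 'u': 2}
sum of values = 46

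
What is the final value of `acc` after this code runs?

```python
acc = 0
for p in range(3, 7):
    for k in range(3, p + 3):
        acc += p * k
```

431

p=3,k=3: acc = 0+9 = 9
p=3,k=4: acc = 9+12 = 21
p=3,k=5: acc = 21+15 = 36
p=4,k=3: acc = 36+12 = 48
p=4,k=4: acc = 48+16 = 64
p=4,k=5: acc = 64+20 = 84
p=4,k=6: acc = 84+24 = 108
p=5,k=3: acc = 108+15 = 123
p=5,k=4: acc = 123+20 = 143
p=5,k=5: acc = 143+25 = 168
p=5,k=6: acc = 168+30 = 198
p=5,k=7: acc = 198+35 = 233
p=6,k=3: acc = 233+18 = 251
p=6,k=4: acc = 251+24 = 275
p=6,k=5: acc = 275+30 = 305
p=6,k=6: acc = 305+36 = 341
p=6,k=7: acc = 341+42 = 383
p=6,k=8: acc = 383+48 = 431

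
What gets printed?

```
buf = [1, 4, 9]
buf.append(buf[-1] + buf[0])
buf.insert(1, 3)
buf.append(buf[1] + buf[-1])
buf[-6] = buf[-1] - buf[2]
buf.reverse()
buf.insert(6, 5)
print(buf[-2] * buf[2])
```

81

append buf[-1]+buf[0] = 9+1 = 10 → [1, 4, 9, 10]
insert 3 at 1 → [1, 3, 4, 9, 10]
append buf[1]+buf[-1] = 3+10 = 13 → [1, 3, 4, 9, 10, 13]
buf[-6] = buf[-1]-buf[2] = 13-4 = 9 → [9, 3, 4, 9, 10, 13]
reverse → [13, 10, 9, 4, 3, 9]
insert 5 at 6 → [13, 10, 9, 4, 3, 9, 5]
buf[-2]*buf[2] = 9*9 = 81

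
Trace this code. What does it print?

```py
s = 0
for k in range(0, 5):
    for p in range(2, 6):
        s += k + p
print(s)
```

k=0,p=2: s = 0+2 = 2
k=0,p=3: s = 2+3 = 5
k=0,p=4: s = 5+4 = 9
k=0,p=5: s = 9+5 = 14
k=1,p=2: s = 14+3 = 17
k=1,p=3: s = 17+4 = 21
k=1,p=4: s = 21+5 = 26
k=1,p=5: s = 26+6 = 32
k=2,p=2: s = 32+4 = 36
k=2,p=3: s = 36+5 = 41
k=2,p=4: s = 41+6 = 47
k=2,p=5: s = 47+7 = 54
k=3,p=2: s = 54+5 = 59
k=3,p=3: s = 59+6 = 65
k=3,p=4: s = 65+7 = 72
k=3,p=5: s = 72+8 = 80
k=4,p=2: s = 80+6 = 86
k=4,p=3: s = 86+7 = 93
k=4,p=4: s = 93+8 = 101
k=4,p=5: s = 101+9 = 110

110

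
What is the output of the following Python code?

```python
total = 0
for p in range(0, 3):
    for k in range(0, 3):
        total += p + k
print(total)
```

p=0,k=0: total = 0+0 = 0
p=0,k=1: total = 0+1 = 1
p=0,k=2: total = 1+2 = 3
p=1,k=0: total = 3+1 = 4
p=1,k=1: total = 4+2 = 6
p=1,k=2: total = 6+3 = 9
p=2,k=0: total = 9+2 = 11
p=2,k=1: total = 11+3 = 14
p=2,k=2: total = 14+4 = 18

18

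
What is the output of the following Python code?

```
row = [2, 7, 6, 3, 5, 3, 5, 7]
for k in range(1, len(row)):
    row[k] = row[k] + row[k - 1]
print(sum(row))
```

162

k=1: row[1] = 7+2 = 9 → [2, 9, 6, 3, 5, 3, 5, 7]
k=2: row[2] = 6+9 = 15 → [2, 9, 15, 3, 5, 3, 5, 7]
k=3: row[3] = 3+15 = 18 → [2, 9, 15, 18, 5, 3, 5, 7]
k=4: row[4] = 5+18 = 23 → [2, 9, 15, 18, 23, 3, 5, 7]
k=5: row[5] = 3+23 = 26 → [2, 9, 15, 18, 23, 26, 5, 7]
k=6: row[6] = 5+26 = 31 → [2, 9, 15, 18, 23, 26, 31, 7]
k=7: row[7] = 7+31 = 38 → [2, 9, 15, 18, 23, 26, 31, 38]
sum = 162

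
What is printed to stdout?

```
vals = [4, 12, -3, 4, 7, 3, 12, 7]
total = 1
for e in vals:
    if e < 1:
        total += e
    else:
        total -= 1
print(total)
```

-9

e=4: not <1, total = 1-1 = 0
e=12: not <1, total = 0-1 = -1
e=-3: <1, total = (-1)+(-3) = -4
e=4: not <1, total = (-4)-1 = -5
e=7: not <1, total = (-5)-1 = -6
e=3: not <1, total = (-6)-1 = -7
e=12: not <1, total = (-7)-1 = -8
e=7: not <1, total = (-8)-1 = -9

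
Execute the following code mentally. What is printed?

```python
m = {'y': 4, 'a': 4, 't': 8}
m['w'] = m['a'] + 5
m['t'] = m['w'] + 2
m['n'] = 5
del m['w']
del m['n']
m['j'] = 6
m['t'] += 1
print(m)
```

{'y': 4, 'a': 4, 't': 12, 'j': 6}

m['w'] = m['a']+5 = 9 → {'y': 4, 'a': 4, 't': 8, 'w': 9}
m['t'] = m['w']+2 = 11 → {'y': 4, 'a': 4, 't': 11, 'w': 9}
m['n'] = 5 → {'y': 4, 'a': 4, 't': 11, 'w': 9, 'n': 5}
del 'w' → {'y': 4, 'a': 4, 't': 11, 'n': 5}
del 'n' → {'y': 4, 'a': 4, 't': 11}
m['j'] = 6 → {'y': 4, 'a': 4, 't': 11, 'j': 6}
m['t'] = 11+1 = 12 → {'y': 4, 'a': 4, 't': 12, 'j': 6}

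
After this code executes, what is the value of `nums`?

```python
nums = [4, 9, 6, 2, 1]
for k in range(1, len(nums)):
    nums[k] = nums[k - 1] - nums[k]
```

k=1: nums[1] = 4-9 = -5 → [4, -5, 6, 2, 1]
k=2: nums[2] = (-5)-6 = -11 → [4, -5, -11, 2, 1]
k=3: nums[3] = (-11)-2 = -13 → [4, -5, -11, -13, 1]
k=4: nums[4] = (-13)-1 = -14 → [4, -5, -11, -13, -14]

[4, -5, -11, -13, -14]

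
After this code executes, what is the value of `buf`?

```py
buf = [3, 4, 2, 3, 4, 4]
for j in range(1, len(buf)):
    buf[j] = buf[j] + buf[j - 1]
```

j=1: buf[1] = 4+3 = 7 → [3, 7, 2, 3, 4, 4]
j=2: buf[2] = 2+7 = 9 → [3, 7, 9, 3, 4, 4]
j=3: buf[3] = 3+9 = 12 → [3, 7, 9, 12, 4, 4]
j=4: buf[4] = 4+12 = 16 → [3, 7, 9, 12, 16, 4]
j=5: buf[5] = 4+16 = 20 → [3, 7, 9, 12, 16, 20]

[3, 7, 9, 12, 16, 20]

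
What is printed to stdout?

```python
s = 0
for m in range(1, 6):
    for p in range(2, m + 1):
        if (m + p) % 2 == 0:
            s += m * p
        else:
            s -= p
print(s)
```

m=2,p=2: even sum, s = 0+4 = 4
m=3,p=2: odd sum, s = 4-2 = 2
m=3,p=3: even sum, s = 2+9 = 11
m=4,p=2: even sum, s = 11+8 = 19
m=4,p=3: odd sum, s = 19-3 = 16
m=4,p=4: even sum, s = 16+16 = 32
m=5,p=2: odd sum, s = 32-2 = 30
m=5,p=3: even sum, s = 30+15 = 45
m=5,p=4: odd sum, s = 45-4 = 41
m=5,p=5: even sum, s = 41+25 = 66

66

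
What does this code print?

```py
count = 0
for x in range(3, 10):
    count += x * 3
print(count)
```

126

x=3: count = 0+3*3 = 9
x=4: count = 9+4*3 = 21
x=5: count = 21+5*3 = 36
x=6: count = 36+6*3 = 54
x=7: count = 54+7*3 = 75
x=8: count = 75+8*3 = 99
x=9: count = 99+9*3 = 126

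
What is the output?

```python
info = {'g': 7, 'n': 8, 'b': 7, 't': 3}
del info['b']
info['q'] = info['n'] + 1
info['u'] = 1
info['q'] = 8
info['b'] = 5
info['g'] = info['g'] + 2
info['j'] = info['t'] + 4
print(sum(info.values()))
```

41

del 'b' → {'g': 7, 'n': 8, 't': 3}
info['q'] = info['n']+1 = 9 → {'g': 7, 'n': 8, 't': 3, 'q': 9}
info['u'] = 1 → {'g': 7, 'n': 8, 't': 3, 'q': 9, 'u': 1}
info['q'] = 8 → {'g': 7, 'n': 8, 't': 3, 'q': 8, 'u': 1}
info['b'] = 5 → {'g': 7, 'n': 8, 't': 3, 'q': 8, 'u': 1, 'b': 5}
info['g'] = info['g']+2 = 9 → {'g': 9, 'n': 8, 't': 3, 'q': 8, 'u': 1, 'b': 5}
info['j'] = info['t']+4 = 7 → {'g': 9, 'n': 8, 't': 3, 'q': 8, 'u': 1, 'b': 5, 'j': 7}
sum of values = 41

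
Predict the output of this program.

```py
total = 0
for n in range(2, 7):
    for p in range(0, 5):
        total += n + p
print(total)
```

150

n=2,p=0: total = 0+2 = 2
n=2,p=1: total = 2+3 = 5
n=2,p=2: total = 5+4 = 9
n=2,p=3: total = 9+5 = 14
n=2,p=4: total = 14+6 = 20
n=3,p=0: total = 20+3 = 23
n=3,p=1: total = 23+4 = 27
n=3,p=2: total = 27+5 = 32
n=3,p=3: total = 32+6 = 38
n=3,p=4: total = 38+7 = 45
n=4,p=0: total = 45+4 = 49
n=4,p=1: total = 49+5 = 54
n=4,p=2: total = 54+6 = 60
n=4,p=3: total = 60+7 = 67
n=4,p=4: total = 67+8 = 75
n=5,p=0: total = 75+5 = 80
n=5,p=1: total = 80+6 = 86
n=5,p=2: total = 86+7 = 93
n=5,p=3: total = 93+8 = 101
n=5,p=4: total = 101+9 = 110
n=6,p=0: total = 110+6 = 116
n=6,p=1: total = 116+7 = 123
n=6,p=2: total = 123+8 = 131
n=6,p=3: total = 131+9 = 140
n=6,p=4: total = 140+10 = 150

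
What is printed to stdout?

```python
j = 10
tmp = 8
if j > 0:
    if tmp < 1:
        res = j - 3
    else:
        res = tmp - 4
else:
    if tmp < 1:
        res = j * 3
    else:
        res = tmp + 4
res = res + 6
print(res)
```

10

j=10, tmp=8
j > 0 is True; tmp < 1 is False
→ res = tmp - 4 = 4
res = 4+6 = 10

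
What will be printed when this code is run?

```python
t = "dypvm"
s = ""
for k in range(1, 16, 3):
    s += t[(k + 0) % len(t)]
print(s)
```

k=1: add t[1]='y' → 'y'
k=4: add t[4]='m' → 'ym'
k=7: add t[2]='p' → 'ymp'
k=10: add t[0]='d' → 'ympd'
k=13: add t[3]='v' → 'ympdv'

ympdv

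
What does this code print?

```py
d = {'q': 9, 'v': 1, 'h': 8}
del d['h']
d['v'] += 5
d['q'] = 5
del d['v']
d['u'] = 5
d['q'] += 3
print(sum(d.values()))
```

del 'h' → {'q': 9, 'v': 1}
d['v'] = 1+5 = 6 → {'q': 9, 'v': 6}
d['q'] = 5 → {'q': 5, 'v': 6}
del 'v' → {'q': 5}
d['u'] = 5 → {'q': 5, 'u': 5}
d['q'] = 5+3 = 8 → {'q': 8, 'u': 5}
sum of values = 13

13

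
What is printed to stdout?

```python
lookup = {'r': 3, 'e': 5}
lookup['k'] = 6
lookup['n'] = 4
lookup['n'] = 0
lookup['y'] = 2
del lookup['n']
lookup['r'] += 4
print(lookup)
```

{'r': 7, 'e': 5, 'k': 6, 'y': 2}

lookup['k'] = 6 → {'r': 3, 'e': 5, 'k': 6}
lookup['n'] = 4 → {'r': 3, 'e': 5, 'k': 6, 'n': 4}
lookup['n'] = 0 → {'r': 3, 'e': 5, 'k': 6, 'n': 0}
lookup['y'] = 2 → {'r': 3, 'e': 5, 'k': 6, 'n': 0, 'y': 2}
del 'n' → {'r': 3, 'e': 5, 'k': 6, 'y': 2}
lookup['r'] = 3+4 = 7 → {'r': 7, 'e': 5, 'k': 6, 'y': 2}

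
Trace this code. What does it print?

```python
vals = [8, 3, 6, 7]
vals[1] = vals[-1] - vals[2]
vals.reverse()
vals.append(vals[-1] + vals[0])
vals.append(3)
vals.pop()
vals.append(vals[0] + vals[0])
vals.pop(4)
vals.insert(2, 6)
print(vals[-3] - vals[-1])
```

-13

vals[1] = vals[-1]-vals[2] = 7-6 = 1 → [8, 1, 6, 7]
reverse → [7, 6, 1, 8]
append vals[-1]+vals[0] = 8+7 = 15 → [7, 6, 1, 8, 15]
append 3 → [7, 6, 1, 8, 15, 3]
pop() removes 3 → [7, 6, 1, 8, 15]
append vals[0]+vals[0] = 7+7 = 14 → [7, 6, 1, 8, 15, 14]
pop(4) removes 15 → [7, 6, 1, 8, 14]
insert 6 at 2 → [7, 6, 6, 1, 8, 14]
vals[-3]-vals[-1] = 1-14 = -13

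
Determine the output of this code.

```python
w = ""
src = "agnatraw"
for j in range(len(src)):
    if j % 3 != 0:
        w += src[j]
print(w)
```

gntrw

j=0: skip
j=1: add 'g' → 'g'
j=2: add 'n' → 'gn'
j=3: skip
j=4: add 't' → 'gnt'
j=5: add 'r' → 'gntr'
j=6: skip
j=7: add 'w' → 'gntrw'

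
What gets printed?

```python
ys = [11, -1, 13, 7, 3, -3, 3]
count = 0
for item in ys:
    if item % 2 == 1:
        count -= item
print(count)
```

item=11: odd, count = 0-11 = -11
item=-1: odd, count = (-11)-(-1) = -10
item=13: odd, count = (-10)-13 = -23
item=7: odd, count = (-23)-7 = -30
item=3: odd, count = (-30)-3 = -33
item=-3: odd, count = (-33)-(-3) = -30
item=3: odd, count = (-30)-3 = -33

-33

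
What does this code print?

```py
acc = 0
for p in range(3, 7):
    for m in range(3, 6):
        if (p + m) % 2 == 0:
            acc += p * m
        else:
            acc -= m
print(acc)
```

80

p=3,m=3: even sum, acc = 0+9 = 9
p=3,m=4: odd sum, acc = 9-4 = 5
p=3,m=5: even sum, acc = 5+15 = 20
p=4,m=3: odd sum, acc = 20-3 = 17
p=4,m=4: even sum, acc = 17+16 = 33
p=4,m=5: odd sum, acc = 33-5 = 28
p=5,m=3: even sum, acc = 28+15 = 43
p=5,m=4: odd sum, acc = 43-4 = 39
p=5,m=5: even sum, acc = 39+25 = 64
p=6,m=3: odd sum, acc = 64-3 = 61
p=6,m=4: even sum, acc = 61+24 = 85
p=6,m=5: odd sum, acc = 85-5 = 80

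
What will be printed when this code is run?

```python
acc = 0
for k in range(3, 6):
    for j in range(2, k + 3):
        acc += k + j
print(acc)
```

123

k=3,j=2: acc = 0+5 = 5
k=3,j=3: acc = 5+6 = 11
k=3,j=4: acc = 11+7 = 18
k=3,j=5: acc = 18+8 = 26
k=4,j=2: acc = 26+6 = 32
k=4,j=3: acc = 32+7 = 39
k=4,j=4: acc = 39+8 = 47
k=4,j=5: acc = 47+9 = 56
k=4,j=6: acc = 56+10 = 66
k=5,j=2: acc = 66+7 = 73
k=5,j=3: acc = 73+8 = 81
k=5,j=4: acc = 81+9 = 90
k=5,j=5: acc = 90+10 = 100
k=5,j=6: acc = 100+11 = 111
k=5,j=7: acc = 111+12 = 123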